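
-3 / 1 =-3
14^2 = 196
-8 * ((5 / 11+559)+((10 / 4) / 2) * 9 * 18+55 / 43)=-2888076 / 473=-6105.87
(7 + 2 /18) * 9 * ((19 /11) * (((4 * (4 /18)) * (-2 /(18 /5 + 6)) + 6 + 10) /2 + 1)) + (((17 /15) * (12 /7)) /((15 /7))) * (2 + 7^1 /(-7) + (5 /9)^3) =592845992 /601425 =985.74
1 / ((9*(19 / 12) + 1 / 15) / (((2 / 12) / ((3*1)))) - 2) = 10 / 2557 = 0.00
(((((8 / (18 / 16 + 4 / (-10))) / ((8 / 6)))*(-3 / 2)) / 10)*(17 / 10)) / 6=-51 / 145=-0.35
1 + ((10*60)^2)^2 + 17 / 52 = 6739200000069 / 52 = 129600000001.33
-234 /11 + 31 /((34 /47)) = 8071 /374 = 21.58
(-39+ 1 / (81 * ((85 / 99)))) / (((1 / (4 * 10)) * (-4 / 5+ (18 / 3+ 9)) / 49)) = -5381.11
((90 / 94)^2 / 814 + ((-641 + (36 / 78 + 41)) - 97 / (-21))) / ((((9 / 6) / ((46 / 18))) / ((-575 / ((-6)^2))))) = 3862208966941925 / 238571761428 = 16188.88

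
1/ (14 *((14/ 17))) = 17/ 196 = 0.09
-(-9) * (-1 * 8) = -72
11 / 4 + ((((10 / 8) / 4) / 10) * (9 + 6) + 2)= 167 / 32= 5.22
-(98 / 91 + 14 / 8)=-147 / 52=-2.83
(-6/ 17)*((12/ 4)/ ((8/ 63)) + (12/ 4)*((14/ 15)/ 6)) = -2891/ 340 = -8.50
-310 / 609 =-0.51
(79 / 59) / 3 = 79 / 177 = 0.45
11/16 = 0.69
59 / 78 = 0.76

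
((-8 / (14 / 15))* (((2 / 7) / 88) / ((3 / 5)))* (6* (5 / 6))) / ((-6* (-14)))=-125 / 45276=-0.00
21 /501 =7 /167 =0.04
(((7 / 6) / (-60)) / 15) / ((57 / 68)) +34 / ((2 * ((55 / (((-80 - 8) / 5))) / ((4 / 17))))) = -19723 / 15390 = -1.28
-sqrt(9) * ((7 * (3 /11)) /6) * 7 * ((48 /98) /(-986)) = 18 /5423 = 0.00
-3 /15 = -1 /5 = -0.20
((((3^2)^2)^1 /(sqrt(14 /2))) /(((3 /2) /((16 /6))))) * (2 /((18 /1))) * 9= 144 * sqrt(7) /7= 54.43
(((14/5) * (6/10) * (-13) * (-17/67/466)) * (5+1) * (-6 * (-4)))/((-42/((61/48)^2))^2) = 3059930861/1208516198400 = 0.00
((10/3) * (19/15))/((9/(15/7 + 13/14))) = 817/567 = 1.44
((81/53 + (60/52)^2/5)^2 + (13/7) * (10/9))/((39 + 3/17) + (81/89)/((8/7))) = 323263335829232/2445453385799697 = 0.13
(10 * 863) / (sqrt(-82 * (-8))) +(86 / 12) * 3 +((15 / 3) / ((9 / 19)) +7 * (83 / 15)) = 407.73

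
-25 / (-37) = 25 / 37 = 0.68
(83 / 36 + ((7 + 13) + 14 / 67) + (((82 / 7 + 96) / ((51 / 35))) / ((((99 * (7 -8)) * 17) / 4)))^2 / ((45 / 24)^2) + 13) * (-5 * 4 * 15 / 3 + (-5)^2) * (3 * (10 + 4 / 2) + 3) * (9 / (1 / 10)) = -1025775785805129125 / 109690969014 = -9351506.28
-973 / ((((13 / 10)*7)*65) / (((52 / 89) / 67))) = -1112 / 77519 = -0.01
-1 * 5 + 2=-3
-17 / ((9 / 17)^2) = -4913 / 81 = -60.65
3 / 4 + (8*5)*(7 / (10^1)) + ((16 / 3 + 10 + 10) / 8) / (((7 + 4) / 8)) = 4099 / 132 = 31.05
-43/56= -0.77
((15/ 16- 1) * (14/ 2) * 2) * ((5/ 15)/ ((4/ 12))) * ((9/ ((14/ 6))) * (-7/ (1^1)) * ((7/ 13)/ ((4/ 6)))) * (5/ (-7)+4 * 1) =13041/ 208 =62.70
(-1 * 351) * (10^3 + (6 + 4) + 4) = -355914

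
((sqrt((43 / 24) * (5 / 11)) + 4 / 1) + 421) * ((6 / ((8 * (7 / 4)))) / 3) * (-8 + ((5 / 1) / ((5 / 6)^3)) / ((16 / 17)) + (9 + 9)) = 137 * sqrt(14190) / 6600 + 2329 / 2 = 1166.97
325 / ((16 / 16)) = 325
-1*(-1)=1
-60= -60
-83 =-83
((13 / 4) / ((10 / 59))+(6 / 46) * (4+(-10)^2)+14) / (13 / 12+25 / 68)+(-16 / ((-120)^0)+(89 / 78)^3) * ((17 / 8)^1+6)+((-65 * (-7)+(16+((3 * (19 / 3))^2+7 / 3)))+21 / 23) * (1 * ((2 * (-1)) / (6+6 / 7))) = -409224951113 / 1242596160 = -329.33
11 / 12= 0.92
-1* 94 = -94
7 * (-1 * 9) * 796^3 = -31774575168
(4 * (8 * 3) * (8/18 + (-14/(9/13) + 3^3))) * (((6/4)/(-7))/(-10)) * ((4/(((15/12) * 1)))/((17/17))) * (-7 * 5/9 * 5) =-8320/9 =-924.44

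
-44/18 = -22/9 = -2.44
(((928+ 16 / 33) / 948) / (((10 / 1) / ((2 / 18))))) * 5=3830 / 70389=0.05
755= 755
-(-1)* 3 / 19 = 3 / 19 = 0.16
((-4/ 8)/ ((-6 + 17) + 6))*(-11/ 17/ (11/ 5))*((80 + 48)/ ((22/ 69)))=3.47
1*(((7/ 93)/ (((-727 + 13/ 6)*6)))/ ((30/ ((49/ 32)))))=-343/ 388278720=-0.00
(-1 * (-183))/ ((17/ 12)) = 2196/ 17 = 129.18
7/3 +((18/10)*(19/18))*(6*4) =719/15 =47.93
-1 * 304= -304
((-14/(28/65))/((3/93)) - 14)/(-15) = 68.10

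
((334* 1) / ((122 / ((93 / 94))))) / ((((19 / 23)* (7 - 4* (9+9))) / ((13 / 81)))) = -119071 / 14707710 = -0.01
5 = 5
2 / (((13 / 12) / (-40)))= -960 / 13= -73.85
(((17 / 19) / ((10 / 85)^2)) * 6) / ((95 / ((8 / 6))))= 9826 / 1805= 5.44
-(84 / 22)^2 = -1764 / 121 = -14.58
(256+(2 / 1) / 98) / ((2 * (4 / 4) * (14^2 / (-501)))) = -6285045 / 19208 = -327.21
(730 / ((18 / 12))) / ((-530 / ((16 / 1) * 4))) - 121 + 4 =-175.77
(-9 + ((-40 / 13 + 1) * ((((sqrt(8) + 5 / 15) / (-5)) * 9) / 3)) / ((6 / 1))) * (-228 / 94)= 66177 / 3055 - 3078 * sqrt(2) / 3055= 20.24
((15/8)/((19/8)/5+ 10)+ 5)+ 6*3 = 9712/419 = 23.18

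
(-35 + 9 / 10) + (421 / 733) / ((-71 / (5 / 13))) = -230727669 / 6765590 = -34.10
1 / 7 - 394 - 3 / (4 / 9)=-11217 / 28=-400.61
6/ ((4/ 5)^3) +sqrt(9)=471/ 32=14.72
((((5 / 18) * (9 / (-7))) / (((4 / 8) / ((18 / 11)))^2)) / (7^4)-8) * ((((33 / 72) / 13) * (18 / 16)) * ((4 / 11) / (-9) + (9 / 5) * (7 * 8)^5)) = -124764176214763574 / 396561165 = -314615215.07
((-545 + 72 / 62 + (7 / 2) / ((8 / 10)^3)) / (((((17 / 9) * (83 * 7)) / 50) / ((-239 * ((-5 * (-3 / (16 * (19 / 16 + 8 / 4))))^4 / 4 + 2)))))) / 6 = 25544598108962175 / 13093398746624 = 1950.95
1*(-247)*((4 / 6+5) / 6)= -4199 / 18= -233.28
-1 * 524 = -524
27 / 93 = 9 / 31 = 0.29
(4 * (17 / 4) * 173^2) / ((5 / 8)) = 4070344 / 5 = 814068.80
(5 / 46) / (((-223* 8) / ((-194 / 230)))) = 97 / 1887472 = 0.00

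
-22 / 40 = -11 / 20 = -0.55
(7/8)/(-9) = -0.10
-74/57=-1.30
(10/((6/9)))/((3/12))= 60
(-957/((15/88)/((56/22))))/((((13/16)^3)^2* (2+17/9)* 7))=-1824.76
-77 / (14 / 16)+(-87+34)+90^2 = 7959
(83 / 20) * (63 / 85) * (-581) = -1787.09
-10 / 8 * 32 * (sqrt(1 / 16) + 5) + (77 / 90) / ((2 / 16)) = -9142 / 45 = -203.16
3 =3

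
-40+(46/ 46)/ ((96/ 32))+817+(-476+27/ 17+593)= 895.92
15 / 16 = 0.94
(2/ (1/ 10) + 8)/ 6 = 14/ 3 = 4.67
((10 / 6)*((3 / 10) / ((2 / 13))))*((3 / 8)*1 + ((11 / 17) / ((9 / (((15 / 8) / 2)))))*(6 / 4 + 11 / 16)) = 88673 / 52224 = 1.70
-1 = -1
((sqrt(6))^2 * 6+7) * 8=344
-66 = -66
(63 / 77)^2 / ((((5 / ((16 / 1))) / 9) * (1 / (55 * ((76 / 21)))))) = 295488 / 77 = 3837.51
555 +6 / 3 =557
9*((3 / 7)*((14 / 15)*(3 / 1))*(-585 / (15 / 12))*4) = -101088 / 5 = -20217.60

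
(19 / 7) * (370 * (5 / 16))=17575 / 56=313.84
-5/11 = -0.45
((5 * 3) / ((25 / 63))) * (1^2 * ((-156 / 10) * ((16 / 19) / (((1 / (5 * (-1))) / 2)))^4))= -386452684800 / 130321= -2965390.73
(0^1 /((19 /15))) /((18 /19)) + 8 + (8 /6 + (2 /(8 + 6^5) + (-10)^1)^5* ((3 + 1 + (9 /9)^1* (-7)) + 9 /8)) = 4018301303638505300664923 /21432626696751341568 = 187485.25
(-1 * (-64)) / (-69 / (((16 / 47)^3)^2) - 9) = -1073741824 / 743916852645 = -0.00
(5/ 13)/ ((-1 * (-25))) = 1/ 65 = 0.02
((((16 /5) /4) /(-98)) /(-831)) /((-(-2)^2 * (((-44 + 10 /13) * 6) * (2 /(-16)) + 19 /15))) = -13 /178335647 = -0.00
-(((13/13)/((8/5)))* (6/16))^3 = -3375/262144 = -0.01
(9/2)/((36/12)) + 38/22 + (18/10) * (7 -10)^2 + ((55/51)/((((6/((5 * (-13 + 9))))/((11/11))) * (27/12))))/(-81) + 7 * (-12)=-792005311/12269070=-64.55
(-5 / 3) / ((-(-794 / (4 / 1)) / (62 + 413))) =-4750 / 1191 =-3.99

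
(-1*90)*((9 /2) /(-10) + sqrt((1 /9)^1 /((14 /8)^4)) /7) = 26823 /686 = 39.10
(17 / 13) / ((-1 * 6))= -17 / 78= -0.22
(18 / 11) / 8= 9 / 44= 0.20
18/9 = 2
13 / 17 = 0.76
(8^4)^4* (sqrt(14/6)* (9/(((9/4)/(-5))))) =-5629499534213120* sqrt(21)/3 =-8599202580083422.00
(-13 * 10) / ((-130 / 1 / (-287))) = -287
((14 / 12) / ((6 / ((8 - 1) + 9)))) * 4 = 112 / 9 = 12.44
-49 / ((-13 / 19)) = 931 / 13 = 71.62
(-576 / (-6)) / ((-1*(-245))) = 96 / 245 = 0.39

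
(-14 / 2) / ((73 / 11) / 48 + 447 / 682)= -8.82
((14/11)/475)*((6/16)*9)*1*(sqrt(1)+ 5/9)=147/10450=0.01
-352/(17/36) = -12672/17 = -745.41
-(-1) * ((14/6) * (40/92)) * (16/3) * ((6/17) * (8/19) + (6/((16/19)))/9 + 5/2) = 3733660/200583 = 18.61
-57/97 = -0.59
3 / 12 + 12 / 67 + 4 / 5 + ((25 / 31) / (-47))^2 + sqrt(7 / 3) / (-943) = 3497169803 / 2844617660 - sqrt(21) / 2829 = 1.23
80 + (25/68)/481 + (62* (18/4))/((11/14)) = 156540763/359788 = 435.09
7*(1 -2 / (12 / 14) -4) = -112 / 3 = -37.33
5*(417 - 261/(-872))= 1819425/872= 2086.50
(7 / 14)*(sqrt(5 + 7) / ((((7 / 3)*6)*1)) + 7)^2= sqrt(3) + 1202 / 49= 26.26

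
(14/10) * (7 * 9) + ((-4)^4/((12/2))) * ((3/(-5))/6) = 1259/15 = 83.93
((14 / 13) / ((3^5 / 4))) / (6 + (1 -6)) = 56 / 3159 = 0.02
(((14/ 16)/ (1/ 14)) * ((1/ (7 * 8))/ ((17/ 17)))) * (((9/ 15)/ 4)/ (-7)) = -0.00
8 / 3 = 2.67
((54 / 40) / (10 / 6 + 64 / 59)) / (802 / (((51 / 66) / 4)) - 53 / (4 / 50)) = 81243 / 577713490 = 0.00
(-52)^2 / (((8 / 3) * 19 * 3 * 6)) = 169 / 57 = 2.96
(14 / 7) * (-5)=-10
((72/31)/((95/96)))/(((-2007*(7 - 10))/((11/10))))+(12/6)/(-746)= -2758491/1224810775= -0.00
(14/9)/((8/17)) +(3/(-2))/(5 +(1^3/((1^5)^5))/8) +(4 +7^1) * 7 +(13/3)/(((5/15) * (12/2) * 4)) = 237797/2952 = 80.55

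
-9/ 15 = -3/ 5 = -0.60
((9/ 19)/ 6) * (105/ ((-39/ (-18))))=945/ 247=3.83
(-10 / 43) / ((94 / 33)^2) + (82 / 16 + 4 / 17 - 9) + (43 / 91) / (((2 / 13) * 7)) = -3.23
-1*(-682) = 682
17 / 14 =1.21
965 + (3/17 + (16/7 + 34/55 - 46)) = 6035016/6545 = 922.08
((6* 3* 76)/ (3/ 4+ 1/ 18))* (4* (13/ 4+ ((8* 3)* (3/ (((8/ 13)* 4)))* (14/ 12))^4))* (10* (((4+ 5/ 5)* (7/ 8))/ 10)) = 40301418274.02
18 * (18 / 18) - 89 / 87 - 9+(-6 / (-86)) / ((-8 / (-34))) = 123805 / 14964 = 8.27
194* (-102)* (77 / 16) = -380919 / 4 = -95229.75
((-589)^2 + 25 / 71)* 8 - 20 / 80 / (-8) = 6305642567 / 2272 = 2775370.85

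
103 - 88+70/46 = 380/23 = 16.52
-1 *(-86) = 86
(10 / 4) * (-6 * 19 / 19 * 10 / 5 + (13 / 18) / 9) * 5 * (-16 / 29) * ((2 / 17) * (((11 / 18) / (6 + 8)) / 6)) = 531025 / 7547337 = 0.07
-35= -35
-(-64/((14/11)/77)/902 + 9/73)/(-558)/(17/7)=-87353/28391598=-0.00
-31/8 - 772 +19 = -6055/8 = -756.88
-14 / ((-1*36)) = 0.39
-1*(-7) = 7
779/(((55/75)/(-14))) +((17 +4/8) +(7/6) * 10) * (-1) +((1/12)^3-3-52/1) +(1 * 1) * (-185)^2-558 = 355658987/19008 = 18711.02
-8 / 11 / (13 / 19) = -152 / 143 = -1.06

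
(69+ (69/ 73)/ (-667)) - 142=-154544/ 2117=-73.00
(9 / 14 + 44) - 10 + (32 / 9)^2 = 53621 / 1134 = 47.28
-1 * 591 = -591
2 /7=0.29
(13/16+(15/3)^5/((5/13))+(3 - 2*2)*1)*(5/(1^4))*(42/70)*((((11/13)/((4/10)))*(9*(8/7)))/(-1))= -27577935/52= -530344.90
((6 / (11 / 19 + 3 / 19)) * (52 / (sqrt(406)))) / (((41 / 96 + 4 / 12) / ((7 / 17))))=142272 * sqrt(406) / 251923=11.38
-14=-14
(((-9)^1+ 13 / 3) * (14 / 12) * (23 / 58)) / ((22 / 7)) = -7889 / 11484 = -0.69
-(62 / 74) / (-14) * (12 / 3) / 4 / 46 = 31 / 23828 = 0.00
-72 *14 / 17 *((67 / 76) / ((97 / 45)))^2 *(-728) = 416914079400 / 57743033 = 7220.16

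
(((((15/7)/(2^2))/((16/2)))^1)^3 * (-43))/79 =-145125/887914496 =-0.00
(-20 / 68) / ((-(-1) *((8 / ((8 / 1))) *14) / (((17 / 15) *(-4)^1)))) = 2 / 21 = 0.10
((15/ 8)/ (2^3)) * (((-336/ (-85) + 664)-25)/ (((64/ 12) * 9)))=54651/ 17408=3.14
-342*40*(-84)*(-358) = -411384960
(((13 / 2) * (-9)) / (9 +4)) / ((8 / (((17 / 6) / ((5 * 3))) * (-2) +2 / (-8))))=113 / 320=0.35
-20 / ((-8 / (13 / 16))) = 65 / 32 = 2.03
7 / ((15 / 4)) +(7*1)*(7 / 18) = 413 / 90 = 4.59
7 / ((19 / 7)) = 49 / 19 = 2.58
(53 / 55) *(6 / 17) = 318 / 935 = 0.34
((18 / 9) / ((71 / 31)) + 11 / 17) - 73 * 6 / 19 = -493801 / 22933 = -21.53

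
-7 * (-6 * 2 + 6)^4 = -9072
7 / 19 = 0.37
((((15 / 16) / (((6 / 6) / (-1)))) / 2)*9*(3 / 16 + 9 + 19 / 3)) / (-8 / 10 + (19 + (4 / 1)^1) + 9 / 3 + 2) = -167625 / 69632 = -2.41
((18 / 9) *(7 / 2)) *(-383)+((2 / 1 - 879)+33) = -3525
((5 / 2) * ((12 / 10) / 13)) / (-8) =-3 / 104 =-0.03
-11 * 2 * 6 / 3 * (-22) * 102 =98736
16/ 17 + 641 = 10913/ 17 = 641.94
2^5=32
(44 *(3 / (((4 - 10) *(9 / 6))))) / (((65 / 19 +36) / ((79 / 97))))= -66044 / 217959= -0.30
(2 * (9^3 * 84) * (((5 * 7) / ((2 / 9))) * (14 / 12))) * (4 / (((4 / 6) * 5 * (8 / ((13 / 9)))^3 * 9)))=2260713 / 128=17661.82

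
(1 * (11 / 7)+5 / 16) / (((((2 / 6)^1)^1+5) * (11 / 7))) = 633 / 2816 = 0.22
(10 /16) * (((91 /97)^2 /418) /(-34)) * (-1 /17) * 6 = 124215 /9093008144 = 0.00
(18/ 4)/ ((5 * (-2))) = -0.45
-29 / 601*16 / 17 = -464 / 10217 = -0.05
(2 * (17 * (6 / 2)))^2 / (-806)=-12.91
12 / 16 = 3 / 4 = 0.75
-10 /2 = -5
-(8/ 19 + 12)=-236/ 19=-12.42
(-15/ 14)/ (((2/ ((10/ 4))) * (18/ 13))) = -325/ 336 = -0.97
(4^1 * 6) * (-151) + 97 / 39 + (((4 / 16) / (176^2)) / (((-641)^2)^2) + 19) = -2938918800508528166873 / 815796902588169216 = -3602.51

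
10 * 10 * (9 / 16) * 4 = 225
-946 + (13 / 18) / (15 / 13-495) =-109319929 / 115560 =-946.00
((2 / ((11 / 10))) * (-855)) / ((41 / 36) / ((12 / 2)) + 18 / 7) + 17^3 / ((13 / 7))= 49731563 / 23881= 2082.47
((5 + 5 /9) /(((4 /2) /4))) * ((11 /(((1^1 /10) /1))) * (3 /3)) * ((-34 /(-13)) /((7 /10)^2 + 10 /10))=37400000 /17433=2145.36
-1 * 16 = -16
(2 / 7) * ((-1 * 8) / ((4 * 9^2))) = -0.01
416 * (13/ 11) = 5408/ 11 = 491.64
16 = 16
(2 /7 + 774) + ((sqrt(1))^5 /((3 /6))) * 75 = 6470 /7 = 924.29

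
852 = 852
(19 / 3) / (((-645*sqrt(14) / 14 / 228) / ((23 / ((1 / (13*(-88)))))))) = 37994528*sqrt(14) / 645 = 220406.99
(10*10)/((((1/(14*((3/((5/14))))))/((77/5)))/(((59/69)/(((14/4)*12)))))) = 254408/69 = 3687.07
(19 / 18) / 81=19 / 1458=0.01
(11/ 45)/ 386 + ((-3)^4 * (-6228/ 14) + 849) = -35184.43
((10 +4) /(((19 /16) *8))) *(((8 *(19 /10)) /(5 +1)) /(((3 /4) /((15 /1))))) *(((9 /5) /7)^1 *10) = 192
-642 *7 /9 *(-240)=119840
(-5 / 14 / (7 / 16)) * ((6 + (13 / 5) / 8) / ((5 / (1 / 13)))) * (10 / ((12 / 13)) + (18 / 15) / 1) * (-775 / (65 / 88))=124578212 / 124215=1002.92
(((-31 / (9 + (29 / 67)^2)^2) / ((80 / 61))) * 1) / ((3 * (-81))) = 38105769811 / 33065545844160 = 0.00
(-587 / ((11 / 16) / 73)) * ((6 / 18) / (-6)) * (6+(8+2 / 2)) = 1714040 / 33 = 51940.61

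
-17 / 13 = -1.31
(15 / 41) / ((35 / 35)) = 15 / 41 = 0.37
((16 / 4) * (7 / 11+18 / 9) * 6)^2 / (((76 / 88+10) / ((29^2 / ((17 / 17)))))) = 814787712 / 2629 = 309923.06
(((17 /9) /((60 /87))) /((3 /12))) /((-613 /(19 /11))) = -9367 /303435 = -0.03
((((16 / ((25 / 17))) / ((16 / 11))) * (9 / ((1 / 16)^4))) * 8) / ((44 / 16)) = 320864256 / 25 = 12834570.24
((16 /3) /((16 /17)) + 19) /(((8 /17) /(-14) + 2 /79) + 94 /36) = 4174044 /440443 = 9.48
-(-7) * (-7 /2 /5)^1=-49 /10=-4.90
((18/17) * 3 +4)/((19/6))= 732/323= 2.27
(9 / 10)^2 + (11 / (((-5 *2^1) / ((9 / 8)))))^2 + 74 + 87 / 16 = 104677 / 1280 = 81.78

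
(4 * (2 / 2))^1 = 4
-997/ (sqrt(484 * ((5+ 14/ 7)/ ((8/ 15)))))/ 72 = -997 * sqrt(210)/ 83160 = -0.17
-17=-17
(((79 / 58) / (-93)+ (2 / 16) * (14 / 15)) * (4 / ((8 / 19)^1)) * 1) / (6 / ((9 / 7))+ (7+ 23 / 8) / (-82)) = 8573674 / 40216765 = 0.21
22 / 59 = 0.37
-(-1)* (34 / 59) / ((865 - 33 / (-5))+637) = 170 / 445037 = 0.00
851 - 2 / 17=14465 / 17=850.88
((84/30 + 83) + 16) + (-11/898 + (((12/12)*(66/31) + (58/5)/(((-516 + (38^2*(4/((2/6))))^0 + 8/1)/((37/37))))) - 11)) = 1311092101/14113866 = 92.89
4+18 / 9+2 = 8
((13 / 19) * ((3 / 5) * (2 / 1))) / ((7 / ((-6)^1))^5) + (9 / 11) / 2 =1026369 / 35126630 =0.03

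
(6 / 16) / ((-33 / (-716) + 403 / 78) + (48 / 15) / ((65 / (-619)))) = -523575 / 35269534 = -0.01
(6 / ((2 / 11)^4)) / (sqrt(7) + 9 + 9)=395307 / 1268- 43923 * sqrt(7) / 2536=265.93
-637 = -637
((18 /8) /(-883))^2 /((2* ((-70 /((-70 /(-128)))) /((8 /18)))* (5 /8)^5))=-288 /2436528125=-0.00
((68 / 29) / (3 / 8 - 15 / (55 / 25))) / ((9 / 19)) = -113696 / 147987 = -0.77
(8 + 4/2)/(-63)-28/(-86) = 452/2709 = 0.17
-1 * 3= -3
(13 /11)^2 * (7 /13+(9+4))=208 /11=18.91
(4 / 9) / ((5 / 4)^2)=64 / 225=0.28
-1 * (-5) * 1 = 5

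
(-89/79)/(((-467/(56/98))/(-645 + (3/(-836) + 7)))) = -47470019/53974459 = -0.88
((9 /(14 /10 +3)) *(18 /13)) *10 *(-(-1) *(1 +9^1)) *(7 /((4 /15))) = 1063125 /143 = 7434.44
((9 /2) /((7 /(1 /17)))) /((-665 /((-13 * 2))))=117 /79135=0.00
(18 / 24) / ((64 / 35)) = 105 / 256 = 0.41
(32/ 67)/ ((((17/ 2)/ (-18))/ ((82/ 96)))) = -984/ 1139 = -0.86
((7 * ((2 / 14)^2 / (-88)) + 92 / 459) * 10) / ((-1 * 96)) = -281065 / 13571712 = -0.02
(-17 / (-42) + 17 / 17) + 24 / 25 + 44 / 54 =30047 / 9450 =3.18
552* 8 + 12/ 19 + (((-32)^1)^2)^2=20006860/ 19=1052992.63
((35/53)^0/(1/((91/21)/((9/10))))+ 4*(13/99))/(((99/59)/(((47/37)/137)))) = 4397978/149043807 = 0.03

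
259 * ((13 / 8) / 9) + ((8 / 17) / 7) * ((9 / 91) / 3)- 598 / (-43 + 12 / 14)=14020350413 / 230007960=60.96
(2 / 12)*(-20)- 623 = -1879 / 3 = -626.33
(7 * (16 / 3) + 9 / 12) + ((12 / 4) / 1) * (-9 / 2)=24.58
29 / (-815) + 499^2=202935786 / 815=249000.96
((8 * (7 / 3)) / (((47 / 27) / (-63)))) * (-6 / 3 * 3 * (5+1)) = 24320.68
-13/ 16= -0.81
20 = 20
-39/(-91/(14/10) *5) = 0.12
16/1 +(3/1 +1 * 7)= 26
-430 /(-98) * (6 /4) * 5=32.91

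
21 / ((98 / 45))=135 / 14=9.64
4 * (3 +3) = 24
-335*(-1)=335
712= 712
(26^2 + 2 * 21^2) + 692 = 2250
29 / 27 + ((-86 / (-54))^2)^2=3989608 / 531441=7.51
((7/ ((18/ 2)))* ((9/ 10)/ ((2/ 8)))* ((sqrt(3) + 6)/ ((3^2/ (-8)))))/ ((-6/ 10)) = 112* sqrt(3)/ 27 + 224/ 9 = 32.07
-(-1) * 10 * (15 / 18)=25 / 3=8.33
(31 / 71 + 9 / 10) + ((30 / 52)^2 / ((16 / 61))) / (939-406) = 2740330711 / 2046549440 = 1.34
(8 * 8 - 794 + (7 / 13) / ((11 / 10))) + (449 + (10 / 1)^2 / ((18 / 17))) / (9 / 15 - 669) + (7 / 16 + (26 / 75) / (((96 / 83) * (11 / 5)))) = -1426711951 / 1955070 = -729.75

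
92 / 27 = 3.41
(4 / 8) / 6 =0.08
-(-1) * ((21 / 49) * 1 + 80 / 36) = 2.65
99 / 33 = 3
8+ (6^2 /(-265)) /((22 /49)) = 22438 /2915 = 7.70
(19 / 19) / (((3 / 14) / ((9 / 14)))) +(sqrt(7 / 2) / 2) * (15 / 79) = 15 * sqrt(14) / 316 +3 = 3.18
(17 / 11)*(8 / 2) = 68 / 11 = 6.18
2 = 2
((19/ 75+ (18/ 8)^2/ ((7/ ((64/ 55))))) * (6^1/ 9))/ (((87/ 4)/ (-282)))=-4754896/ 502425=-9.46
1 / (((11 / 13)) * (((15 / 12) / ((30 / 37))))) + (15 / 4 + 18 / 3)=17121 / 1628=10.52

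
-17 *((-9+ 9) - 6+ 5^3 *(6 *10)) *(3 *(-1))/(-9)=-42466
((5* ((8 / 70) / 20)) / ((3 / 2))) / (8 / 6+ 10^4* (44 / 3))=1 / 7700070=0.00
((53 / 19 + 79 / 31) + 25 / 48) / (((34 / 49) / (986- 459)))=8116213 / 1824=4449.68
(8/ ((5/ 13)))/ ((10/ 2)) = 104/ 25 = 4.16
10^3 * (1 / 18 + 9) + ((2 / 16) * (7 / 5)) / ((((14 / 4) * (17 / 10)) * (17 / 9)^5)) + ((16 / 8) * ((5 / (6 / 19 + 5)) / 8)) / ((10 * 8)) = 12716063395445611 / 1404227214144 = 9055.56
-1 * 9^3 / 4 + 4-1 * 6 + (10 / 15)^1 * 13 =-2107 / 12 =-175.58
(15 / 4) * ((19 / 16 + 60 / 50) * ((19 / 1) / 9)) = 3629 / 192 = 18.90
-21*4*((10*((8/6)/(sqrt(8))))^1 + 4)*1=-731.98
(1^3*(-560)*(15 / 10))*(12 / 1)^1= -10080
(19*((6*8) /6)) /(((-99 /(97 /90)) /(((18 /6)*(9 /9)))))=-7372 /1485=-4.96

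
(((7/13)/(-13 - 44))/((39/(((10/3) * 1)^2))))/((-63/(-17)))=-1700/2340819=-0.00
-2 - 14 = -16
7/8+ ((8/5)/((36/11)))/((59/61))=29321/21240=1.38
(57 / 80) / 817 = 3 / 3440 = 0.00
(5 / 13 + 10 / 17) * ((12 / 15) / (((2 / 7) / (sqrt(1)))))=2.72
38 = 38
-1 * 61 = -61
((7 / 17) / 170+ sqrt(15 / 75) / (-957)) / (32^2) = 7 / 2959360 - sqrt(5) / 4899840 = 0.00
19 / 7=2.71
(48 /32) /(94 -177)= -3 /166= -0.02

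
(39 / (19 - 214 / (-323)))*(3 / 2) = 12597 / 4234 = 2.98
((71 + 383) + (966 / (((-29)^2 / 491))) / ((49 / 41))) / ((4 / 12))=16352328 / 5887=2777.70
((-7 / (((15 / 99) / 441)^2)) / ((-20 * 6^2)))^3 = 4469734919671572786994143 / 8000000000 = 558716864958946.60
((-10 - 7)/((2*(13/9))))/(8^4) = -153/106496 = -0.00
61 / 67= 0.91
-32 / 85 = -0.38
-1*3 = -3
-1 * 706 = -706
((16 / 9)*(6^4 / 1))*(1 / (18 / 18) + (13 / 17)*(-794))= -23742720 / 17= -1396630.59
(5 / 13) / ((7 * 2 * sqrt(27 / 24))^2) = 10 / 5733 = 0.00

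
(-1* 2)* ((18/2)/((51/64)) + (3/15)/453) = -22.59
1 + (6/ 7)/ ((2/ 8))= 31/ 7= 4.43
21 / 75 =7 / 25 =0.28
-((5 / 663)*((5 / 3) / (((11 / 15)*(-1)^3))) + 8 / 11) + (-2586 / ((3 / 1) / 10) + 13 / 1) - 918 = -69471004 / 7293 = -9525.71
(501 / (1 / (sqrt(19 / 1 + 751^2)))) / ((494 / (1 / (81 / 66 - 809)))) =-11022 * sqrt(141005) / 4389437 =-0.94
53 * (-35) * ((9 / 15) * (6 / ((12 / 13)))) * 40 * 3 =-868140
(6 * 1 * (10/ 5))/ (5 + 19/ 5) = 15/ 11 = 1.36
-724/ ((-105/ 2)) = 1448/ 105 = 13.79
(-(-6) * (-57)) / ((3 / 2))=-228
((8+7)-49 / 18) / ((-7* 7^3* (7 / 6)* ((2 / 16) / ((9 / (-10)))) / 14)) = 5304 / 12005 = 0.44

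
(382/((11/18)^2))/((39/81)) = 3341736/1573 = 2124.43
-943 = -943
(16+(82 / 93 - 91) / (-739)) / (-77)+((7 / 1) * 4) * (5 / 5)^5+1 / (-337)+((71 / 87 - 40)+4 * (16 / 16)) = -127507701355 / 17239503589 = -7.40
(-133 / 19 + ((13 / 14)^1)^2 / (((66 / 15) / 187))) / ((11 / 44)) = 11621 / 98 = 118.58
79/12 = 6.58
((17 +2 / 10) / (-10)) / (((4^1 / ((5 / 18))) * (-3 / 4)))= 43 / 270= 0.16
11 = 11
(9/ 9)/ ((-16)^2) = 1/ 256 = 0.00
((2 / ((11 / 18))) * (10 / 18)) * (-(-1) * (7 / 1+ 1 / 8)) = 285 / 22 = 12.95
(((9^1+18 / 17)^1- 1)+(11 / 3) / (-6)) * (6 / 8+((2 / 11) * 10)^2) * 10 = 2306525 / 6732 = 342.62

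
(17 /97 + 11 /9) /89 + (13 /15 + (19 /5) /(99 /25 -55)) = 400490137 /495706860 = 0.81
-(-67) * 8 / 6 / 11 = 268 / 33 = 8.12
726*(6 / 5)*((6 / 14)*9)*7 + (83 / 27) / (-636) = 2019632849 / 85860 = 23522.40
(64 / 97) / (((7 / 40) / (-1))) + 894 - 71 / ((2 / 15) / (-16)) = 6389546 / 679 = 9410.23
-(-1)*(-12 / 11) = -12 / 11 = -1.09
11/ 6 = 1.83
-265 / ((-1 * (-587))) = -265 / 587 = -0.45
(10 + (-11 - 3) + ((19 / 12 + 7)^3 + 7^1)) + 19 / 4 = 1106119 / 1728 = 640.12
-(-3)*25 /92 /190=15 /3496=0.00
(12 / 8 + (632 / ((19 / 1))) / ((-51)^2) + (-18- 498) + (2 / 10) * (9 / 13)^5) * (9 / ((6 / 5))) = -94397055649393 / 24465238356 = -3858.42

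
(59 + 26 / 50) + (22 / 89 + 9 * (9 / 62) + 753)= 112301459 / 137950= 814.07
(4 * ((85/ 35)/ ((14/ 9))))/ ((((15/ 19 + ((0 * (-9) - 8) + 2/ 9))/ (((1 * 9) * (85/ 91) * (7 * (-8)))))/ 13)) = 64047024/ 11711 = 5468.96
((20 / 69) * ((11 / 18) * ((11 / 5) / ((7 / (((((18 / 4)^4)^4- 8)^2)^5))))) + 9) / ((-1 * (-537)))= 8250662823965506302504023643999184264309370966207675930877895359159567862181663277656962441722632325648142717989133854696440823898286890016563571291761279 / 243688590756098756226905103479863956272900708317003776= 33857403000961046245145460000000000000000000000000000000000000000000000000000000000000000000000000000.00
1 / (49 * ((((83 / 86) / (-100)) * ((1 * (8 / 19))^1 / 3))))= -61275 / 4067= -15.07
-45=-45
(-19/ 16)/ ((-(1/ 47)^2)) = 2623.19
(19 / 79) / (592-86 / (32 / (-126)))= 0.00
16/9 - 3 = -11/9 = -1.22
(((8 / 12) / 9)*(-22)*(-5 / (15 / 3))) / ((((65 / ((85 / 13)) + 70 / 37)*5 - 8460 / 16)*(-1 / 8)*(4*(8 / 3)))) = 27676 / 10633275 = 0.00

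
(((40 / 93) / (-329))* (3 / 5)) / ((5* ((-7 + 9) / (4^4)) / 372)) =-12288 / 1645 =-7.47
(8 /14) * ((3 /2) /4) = 3 /14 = 0.21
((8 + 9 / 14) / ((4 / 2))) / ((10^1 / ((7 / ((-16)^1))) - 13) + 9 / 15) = -605 / 4936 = -0.12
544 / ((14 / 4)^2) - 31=657 / 49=13.41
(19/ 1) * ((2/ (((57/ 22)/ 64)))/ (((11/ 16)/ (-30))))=-40960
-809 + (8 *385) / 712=-71616 / 89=-804.67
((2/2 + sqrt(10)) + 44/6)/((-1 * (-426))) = sqrt(10)/426 + 25/1278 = 0.03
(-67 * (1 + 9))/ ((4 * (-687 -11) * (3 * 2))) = 335/ 8376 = 0.04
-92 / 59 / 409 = -92 / 24131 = -0.00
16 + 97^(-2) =150545 / 9409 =16.00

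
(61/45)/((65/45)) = 61/65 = 0.94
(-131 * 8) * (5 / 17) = -5240 / 17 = -308.24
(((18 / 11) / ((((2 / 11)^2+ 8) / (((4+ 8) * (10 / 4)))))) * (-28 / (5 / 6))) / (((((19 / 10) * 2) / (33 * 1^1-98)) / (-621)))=-41441400 / 19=-2181126.32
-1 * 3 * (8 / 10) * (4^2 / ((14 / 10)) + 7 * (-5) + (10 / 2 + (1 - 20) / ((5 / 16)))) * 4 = 761.97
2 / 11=0.18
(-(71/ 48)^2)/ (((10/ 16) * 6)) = -5041/ 8640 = -0.58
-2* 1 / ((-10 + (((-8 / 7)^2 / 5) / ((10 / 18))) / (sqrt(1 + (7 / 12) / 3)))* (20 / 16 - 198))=-1290537500 / 1267216296217 - 8467200* sqrt(43) / 1267216296217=-0.00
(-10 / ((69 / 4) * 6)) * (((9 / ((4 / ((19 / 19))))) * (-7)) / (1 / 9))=315 / 23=13.70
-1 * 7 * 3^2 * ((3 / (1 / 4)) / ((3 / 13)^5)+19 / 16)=-166350037 / 144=-1155208.59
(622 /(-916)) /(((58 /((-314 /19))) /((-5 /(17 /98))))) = -11962615 /2145043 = -5.58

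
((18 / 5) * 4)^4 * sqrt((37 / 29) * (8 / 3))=17915904 * sqrt(6438) / 18125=79311.51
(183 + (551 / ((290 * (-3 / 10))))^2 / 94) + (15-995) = -673901 / 846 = -796.57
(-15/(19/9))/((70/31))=-837/266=-3.15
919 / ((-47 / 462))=-424578 / 47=-9033.57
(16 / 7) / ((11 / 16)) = 256 / 77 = 3.32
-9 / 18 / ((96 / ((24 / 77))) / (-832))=104 / 77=1.35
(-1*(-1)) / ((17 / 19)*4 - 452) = -19 / 8520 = -0.00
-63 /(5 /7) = -441 /5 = -88.20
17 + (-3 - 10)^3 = -2180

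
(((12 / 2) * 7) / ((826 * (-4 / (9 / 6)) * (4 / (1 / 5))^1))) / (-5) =0.00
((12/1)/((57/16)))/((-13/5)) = -320/247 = -1.30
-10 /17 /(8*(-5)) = 1 /68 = 0.01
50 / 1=50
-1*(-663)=663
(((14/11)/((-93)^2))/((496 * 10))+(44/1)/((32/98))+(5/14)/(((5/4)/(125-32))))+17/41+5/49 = 76713355675643/474012942480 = 161.84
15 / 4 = 3.75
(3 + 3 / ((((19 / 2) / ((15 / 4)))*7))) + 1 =1109 / 266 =4.17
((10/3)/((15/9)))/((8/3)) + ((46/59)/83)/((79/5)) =0.75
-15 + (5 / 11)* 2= -155 / 11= -14.09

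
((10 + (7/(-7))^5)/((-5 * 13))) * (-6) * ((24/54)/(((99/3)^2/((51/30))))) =0.00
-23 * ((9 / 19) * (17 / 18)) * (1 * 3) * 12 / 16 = -3519 / 152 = -23.15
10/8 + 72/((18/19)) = 309/4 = 77.25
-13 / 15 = -0.87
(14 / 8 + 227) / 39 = 305 / 52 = 5.87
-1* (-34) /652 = 17 /326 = 0.05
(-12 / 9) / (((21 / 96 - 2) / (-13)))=-1664 / 171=-9.73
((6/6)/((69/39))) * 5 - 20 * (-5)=2365/23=102.83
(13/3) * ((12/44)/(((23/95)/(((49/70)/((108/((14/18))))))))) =12103/491832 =0.02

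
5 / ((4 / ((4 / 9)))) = 5 / 9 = 0.56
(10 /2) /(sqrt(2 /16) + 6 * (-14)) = -3360 /56447 - 10 * sqrt(2) /56447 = -0.06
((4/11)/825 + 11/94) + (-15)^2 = 225.12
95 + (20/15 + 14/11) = 3221/33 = 97.61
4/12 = 1/3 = 0.33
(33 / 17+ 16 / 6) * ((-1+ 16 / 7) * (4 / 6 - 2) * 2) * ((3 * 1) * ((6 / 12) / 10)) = -282 / 119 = -2.37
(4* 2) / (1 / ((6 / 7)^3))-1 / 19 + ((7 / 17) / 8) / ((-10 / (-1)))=44230659 / 8863120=4.99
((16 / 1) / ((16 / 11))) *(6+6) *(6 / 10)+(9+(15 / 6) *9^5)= 1477107 / 10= 147710.70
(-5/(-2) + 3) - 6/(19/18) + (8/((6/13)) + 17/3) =867/38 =22.82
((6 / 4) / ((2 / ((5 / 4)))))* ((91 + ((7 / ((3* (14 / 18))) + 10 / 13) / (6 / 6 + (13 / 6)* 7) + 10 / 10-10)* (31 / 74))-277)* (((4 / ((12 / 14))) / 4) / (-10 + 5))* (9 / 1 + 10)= 2353981497 / 2986048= 788.33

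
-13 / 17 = -0.76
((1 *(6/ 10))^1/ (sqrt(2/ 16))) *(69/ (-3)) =-138 *sqrt(2)/ 5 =-39.03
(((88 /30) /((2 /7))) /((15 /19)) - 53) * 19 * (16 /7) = -2735696 /1575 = -1736.95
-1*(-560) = 560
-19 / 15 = -1.27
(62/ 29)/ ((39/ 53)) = 3286/ 1131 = 2.91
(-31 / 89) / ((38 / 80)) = -1240 / 1691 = -0.73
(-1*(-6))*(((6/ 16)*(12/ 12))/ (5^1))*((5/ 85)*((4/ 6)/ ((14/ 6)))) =9/ 1190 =0.01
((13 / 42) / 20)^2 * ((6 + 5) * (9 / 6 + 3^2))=1859 / 67200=0.03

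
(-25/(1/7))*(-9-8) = 2975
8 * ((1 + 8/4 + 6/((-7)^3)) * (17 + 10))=220968/343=644.22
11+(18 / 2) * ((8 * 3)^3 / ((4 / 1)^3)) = 1955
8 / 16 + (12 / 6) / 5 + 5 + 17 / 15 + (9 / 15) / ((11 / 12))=2537 / 330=7.69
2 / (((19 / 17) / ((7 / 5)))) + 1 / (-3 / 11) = -331 / 285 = -1.16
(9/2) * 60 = 270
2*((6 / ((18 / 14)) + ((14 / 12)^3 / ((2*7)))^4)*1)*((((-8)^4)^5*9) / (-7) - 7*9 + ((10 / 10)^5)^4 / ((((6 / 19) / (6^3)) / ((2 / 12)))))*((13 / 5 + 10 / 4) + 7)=-9717744952237783724565578926903 / 58047528960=-167410140041175384506.25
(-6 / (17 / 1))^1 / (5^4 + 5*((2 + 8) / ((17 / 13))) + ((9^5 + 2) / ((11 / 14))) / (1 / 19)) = -66 / 267152647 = -0.00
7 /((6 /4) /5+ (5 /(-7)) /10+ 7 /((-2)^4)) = 3920 /373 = 10.51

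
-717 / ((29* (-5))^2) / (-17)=717 / 357425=0.00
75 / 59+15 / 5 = 252 / 59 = 4.27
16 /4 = 4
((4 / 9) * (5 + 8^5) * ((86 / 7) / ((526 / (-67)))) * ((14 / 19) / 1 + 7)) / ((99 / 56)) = -148049012384 / 1484109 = -99756.16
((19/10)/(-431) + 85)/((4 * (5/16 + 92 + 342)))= 732662/14975095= 0.05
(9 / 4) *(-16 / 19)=-36 / 19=-1.89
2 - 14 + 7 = -5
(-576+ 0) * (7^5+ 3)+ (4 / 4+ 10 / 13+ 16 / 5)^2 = -40908711671 / 4225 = -9682535.31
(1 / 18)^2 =0.00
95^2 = 9025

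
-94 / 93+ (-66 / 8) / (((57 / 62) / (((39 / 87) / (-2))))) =205093 / 204972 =1.00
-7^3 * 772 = -264796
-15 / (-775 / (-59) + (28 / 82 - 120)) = 12095 / 85893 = 0.14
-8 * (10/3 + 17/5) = -808/15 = -53.87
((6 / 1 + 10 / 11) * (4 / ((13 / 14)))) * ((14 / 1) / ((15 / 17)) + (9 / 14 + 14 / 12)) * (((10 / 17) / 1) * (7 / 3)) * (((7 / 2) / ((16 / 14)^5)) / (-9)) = -453772193 / 3150576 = -144.03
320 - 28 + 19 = 311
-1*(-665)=665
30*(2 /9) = 20 /3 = 6.67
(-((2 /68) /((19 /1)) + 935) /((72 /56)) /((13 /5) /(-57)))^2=49657319772025 /195364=254178455.46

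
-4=-4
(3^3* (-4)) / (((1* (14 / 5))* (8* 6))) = -45 / 56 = -0.80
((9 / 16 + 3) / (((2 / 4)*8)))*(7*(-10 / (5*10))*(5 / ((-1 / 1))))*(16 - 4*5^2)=-8379 / 16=-523.69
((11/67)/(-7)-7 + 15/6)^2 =20.46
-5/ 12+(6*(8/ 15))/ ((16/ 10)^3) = 35/ 96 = 0.36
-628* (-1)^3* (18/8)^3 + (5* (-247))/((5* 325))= 2861021/400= 7152.55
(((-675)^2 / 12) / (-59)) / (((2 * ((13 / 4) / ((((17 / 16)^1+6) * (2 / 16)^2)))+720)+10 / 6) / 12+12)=-154456875 / 18492311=-8.35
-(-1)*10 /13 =10 /13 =0.77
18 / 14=9 / 7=1.29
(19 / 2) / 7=19 / 14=1.36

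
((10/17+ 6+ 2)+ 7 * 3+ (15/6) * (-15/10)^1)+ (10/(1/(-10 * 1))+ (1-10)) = -5655/68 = -83.16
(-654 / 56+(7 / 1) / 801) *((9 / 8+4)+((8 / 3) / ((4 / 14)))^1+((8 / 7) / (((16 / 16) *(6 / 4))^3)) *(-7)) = -97625663 / 692064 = -141.06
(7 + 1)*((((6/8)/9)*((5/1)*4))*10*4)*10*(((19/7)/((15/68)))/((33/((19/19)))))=4134400/2079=1988.65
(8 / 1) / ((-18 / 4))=-16 / 9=-1.78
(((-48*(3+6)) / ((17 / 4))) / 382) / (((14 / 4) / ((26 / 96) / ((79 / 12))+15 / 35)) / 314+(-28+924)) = -15659808 / 52732030057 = -0.00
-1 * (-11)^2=-121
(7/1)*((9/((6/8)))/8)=10.50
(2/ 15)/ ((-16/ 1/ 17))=-17/ 120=-0.14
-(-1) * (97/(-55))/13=-97/715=-0.14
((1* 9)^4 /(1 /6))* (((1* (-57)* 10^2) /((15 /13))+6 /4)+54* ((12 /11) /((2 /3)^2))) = -2081103273 /11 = -189191206.64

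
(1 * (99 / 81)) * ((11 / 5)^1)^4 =161051 / 5625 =28.63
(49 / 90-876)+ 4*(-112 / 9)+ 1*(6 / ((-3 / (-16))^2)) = -22637 / 30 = -754.57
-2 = -2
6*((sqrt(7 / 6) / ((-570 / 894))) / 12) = -149*sqrt(42) / 1140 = -0.85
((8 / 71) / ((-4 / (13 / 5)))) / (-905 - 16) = 0.00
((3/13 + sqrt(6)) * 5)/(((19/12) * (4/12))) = 540/247 + 180 * sqrt(6)/19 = 25.39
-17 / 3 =-5.67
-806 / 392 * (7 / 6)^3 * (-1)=3.27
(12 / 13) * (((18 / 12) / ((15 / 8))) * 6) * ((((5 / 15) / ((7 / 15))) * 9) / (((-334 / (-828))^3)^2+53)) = 13050797284904896512 / 24285922774483786507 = 0.54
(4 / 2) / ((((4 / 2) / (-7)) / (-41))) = 287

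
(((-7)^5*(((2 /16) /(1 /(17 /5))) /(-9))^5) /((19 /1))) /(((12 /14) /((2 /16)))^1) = 167044756193 /5514515251200000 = 0.00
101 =101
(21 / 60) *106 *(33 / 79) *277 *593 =2011047423 / 790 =2545629.65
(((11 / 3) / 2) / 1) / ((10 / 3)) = 11 / 20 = 0.55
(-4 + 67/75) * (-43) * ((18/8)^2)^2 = 21911553/6400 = 3423.68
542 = 542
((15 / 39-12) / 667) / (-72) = 151 / 624312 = 0.00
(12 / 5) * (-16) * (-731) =140352 / 5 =28070.40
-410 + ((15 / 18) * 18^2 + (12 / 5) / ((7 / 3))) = -138.97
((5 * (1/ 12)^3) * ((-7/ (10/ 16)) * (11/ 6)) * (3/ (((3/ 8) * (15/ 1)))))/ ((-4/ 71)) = 5467/ 9720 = 0.56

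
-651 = -651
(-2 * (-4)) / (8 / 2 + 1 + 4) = 8 / 9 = 0.89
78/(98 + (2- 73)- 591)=-13/94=-0.14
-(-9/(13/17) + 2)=127/13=9.77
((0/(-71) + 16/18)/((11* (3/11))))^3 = 512/19683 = 0.03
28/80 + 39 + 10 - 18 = 627/20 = 31.35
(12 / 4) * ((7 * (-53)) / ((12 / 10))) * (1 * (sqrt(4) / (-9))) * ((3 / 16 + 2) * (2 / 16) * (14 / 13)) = 454475 / 7488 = 60.69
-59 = -59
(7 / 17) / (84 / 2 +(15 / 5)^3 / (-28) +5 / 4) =49 / 5032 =0.01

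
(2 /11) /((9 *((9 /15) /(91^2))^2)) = 3428748050 /891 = 3848202.08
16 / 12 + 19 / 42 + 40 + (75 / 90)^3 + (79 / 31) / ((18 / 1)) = 42.51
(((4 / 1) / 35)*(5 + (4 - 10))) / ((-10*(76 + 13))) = 2 / 15575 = 0.00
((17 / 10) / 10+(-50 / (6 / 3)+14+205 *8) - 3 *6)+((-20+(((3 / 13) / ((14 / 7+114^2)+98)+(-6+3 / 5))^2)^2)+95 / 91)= 8977227028060257558391558247 / 3675412873866200696320000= 2442.51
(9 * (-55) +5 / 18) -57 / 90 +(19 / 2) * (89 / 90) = -87473 / 180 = -485.96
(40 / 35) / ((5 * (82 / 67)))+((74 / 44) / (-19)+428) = 256786169 / 599830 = 428.10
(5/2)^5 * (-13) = -40625/32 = -1269.53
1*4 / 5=4 / 5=0.80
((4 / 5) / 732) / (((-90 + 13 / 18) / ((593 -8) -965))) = 456 / 98027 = 0.00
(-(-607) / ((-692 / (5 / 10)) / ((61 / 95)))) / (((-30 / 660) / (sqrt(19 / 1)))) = 407297*sqrt(19) / 65740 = 27.01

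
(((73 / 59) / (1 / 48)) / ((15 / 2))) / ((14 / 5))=1168 / 413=2.83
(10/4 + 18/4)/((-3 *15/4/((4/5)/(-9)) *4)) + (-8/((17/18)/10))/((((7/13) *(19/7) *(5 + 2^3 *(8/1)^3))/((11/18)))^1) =4641148/894120525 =0.01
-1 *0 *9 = 0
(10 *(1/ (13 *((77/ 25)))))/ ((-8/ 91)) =-125/ 44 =-2.84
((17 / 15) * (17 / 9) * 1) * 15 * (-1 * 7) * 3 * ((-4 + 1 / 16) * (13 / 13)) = 42483 / 16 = 2655.19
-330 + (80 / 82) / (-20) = -330.05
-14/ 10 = -7/ 5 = -1.40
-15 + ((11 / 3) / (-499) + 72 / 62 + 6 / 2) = -503333 / 46407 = -10.85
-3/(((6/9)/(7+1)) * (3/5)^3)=-500/3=-166.67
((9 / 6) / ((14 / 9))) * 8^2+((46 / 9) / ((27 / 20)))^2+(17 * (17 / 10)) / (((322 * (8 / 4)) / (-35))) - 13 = 4675677529 / 76055112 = 61.48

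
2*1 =2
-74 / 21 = -3.52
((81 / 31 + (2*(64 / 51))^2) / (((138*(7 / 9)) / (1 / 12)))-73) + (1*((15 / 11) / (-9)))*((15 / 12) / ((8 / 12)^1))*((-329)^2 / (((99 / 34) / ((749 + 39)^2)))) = -11772007606181254177 / 1795168584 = -6557605626.07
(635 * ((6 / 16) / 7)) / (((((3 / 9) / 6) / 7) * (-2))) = -17145 / 8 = -2143.12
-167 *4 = -668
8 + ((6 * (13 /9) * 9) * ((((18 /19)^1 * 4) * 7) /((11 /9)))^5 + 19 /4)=599128305633538989411 /1595112880196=375602449.88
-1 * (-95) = 95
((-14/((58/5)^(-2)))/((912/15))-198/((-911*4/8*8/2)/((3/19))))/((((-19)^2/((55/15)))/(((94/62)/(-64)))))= 2771164979/371913636480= 0.01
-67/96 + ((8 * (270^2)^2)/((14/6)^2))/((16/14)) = 4591650239531/672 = 6832812856.44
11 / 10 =1.10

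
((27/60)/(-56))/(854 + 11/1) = -9/968800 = -0.00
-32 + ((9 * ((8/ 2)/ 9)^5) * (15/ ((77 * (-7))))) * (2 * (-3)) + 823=310818661/ 392931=791.03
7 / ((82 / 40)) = 140 / 41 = 3.41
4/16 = 1/4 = 0.25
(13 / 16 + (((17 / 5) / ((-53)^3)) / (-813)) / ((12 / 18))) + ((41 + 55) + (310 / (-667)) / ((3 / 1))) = 624266286751451 / 6458534373360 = 96.66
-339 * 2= -678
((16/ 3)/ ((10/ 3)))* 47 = 376/ 5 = 75.20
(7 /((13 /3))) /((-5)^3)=-21 /1625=-0.01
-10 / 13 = -0.77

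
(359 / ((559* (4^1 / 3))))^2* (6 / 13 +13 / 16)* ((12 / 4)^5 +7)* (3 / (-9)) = -24.63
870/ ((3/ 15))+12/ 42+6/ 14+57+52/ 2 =31036/ 7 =4433.71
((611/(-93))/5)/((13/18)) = -282/155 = -1.82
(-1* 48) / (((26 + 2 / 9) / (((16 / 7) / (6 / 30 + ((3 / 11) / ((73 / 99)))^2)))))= -23021280 / 1853131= -12.42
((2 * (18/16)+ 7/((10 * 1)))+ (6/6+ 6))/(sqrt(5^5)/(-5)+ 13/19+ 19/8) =-1149424 * sqrt(5)/2671775 - 703266/2671775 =-1.23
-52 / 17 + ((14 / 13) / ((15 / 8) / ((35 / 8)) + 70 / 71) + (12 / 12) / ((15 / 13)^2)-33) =-1207625878 / 34956675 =-34.55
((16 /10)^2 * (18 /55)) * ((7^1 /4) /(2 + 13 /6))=12096 /34375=0.35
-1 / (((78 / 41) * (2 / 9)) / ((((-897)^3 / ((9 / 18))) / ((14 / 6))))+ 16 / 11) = -225347647239 / 327778395830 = -0.69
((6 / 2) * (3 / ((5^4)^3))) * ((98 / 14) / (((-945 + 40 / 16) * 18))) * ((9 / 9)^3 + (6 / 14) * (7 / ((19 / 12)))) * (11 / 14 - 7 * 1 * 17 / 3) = 17963 / 10492675781250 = 0.00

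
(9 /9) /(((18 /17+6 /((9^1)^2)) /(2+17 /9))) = 357 /104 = 3.43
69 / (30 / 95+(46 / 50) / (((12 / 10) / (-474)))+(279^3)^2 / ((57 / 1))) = 0.00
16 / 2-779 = -771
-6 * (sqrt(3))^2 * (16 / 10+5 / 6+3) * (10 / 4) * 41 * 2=-20049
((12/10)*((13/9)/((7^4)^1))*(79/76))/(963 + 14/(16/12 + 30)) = 48269/61971586740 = 0.00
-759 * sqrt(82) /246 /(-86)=253 * sqrt(82) /7052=0.32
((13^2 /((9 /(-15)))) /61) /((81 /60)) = -16900 /4941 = -3.42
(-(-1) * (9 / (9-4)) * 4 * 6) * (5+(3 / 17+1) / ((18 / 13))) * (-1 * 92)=-395232 / 17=-23248.94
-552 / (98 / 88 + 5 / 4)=-3036 / 13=-233.54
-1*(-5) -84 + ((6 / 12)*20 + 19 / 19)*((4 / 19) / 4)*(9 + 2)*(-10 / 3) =-5713 / 57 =-100.23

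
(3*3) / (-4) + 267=1059 / 4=264.75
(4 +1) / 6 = 5 / 6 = 0.83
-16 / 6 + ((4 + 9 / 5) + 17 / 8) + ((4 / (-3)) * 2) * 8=-643 / 40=-16.08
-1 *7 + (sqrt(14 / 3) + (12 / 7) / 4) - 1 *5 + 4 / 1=-53 / 7 + sqrt(42) / 3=-5.41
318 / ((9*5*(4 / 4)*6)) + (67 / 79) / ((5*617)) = 2583982 / 2193435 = 1.18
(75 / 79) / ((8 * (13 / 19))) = 1425 / 8216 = 0.17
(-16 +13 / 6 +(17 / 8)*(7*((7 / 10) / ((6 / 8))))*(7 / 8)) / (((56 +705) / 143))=-115687 / 365280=-0.32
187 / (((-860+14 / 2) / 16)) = -3.51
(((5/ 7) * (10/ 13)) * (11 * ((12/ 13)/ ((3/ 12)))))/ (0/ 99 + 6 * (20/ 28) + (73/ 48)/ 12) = 15206400/ 3006679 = 5.06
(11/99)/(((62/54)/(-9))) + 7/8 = 1/248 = 0.00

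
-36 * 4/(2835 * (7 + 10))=-16/5355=-0.00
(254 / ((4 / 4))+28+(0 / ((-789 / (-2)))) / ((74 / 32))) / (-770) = -141 / 385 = -0.37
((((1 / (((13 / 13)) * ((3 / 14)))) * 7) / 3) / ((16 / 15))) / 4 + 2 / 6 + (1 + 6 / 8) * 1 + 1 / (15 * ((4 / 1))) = 4.65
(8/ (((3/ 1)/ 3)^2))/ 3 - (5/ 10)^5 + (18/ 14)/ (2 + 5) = 2.82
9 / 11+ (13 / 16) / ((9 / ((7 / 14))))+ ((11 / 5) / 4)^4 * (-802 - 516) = -948355981 / 7920000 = -119.74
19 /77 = 0.25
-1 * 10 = -10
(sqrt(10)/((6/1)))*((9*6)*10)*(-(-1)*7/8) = 315*sqrt(10)/4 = 249.03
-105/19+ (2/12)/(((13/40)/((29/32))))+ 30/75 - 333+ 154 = -5443729/29640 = -183.66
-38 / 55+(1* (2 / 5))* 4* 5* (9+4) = 5682 / 55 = 103.31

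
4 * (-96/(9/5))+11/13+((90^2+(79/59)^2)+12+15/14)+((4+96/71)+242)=1099760696987/134944446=8149.73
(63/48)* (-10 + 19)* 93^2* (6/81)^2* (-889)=-5980303/12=-498358.58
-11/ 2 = -5.50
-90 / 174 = -15 / 29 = -0.52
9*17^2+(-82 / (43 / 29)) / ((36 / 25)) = 1983449 / 774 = 2562.60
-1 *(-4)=4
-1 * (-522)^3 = 142236648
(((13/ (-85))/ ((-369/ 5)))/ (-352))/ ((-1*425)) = 13/ 938440800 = 0.00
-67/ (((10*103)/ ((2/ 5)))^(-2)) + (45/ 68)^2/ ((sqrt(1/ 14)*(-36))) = -444251875 - 225*sqrt(14)/ 18496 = -444251875.05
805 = 805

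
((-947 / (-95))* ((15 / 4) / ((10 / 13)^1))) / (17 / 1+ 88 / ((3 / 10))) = 110799 / 707560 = 0.16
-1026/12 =-171/2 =-85.50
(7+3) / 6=5 / 3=1.67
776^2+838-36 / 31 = 18693398 / 31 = 603012.84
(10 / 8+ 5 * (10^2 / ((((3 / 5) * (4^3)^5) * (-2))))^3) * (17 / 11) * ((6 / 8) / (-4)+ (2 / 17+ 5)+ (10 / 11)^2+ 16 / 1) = 3739629426822060758356015130098835 / 88975702383597421878099654475776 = 42.03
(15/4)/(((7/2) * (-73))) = -15/1022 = -0.01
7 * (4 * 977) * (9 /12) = 20517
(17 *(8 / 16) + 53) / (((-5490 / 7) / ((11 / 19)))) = -3157 / 69540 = -0.05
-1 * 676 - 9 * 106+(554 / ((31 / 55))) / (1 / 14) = 376050 / 31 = 12130.65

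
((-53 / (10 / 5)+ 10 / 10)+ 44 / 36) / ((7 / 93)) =-322.55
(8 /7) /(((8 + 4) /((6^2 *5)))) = 120 /7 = 17.14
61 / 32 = 1.91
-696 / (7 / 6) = -4176 / 7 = -596.57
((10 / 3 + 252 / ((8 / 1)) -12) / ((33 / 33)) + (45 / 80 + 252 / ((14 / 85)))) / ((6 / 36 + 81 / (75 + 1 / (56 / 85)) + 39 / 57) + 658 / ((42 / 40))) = 6070546645 / 2456425192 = 2.47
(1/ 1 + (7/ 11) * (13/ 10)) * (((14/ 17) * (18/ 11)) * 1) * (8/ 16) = 1.23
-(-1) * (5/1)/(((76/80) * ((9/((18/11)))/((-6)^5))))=-1555200/209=-7441.15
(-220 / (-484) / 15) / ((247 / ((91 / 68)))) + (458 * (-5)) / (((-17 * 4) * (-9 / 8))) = -225227 / 7524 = -29.93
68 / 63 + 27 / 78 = 2335 / 1638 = 1.43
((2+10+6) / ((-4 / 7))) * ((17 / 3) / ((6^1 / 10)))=-595 / 2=-297.50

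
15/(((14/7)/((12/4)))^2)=135/4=33.75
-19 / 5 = -3.80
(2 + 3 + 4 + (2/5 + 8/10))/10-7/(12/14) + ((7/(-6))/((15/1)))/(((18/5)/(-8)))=-14122/2025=-6.97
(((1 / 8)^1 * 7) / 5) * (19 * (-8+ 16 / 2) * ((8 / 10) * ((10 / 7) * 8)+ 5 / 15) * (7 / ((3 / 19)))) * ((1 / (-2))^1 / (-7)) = 0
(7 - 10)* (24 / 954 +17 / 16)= -3.26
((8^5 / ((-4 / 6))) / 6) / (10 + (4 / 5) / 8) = -81920 / 101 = -811.09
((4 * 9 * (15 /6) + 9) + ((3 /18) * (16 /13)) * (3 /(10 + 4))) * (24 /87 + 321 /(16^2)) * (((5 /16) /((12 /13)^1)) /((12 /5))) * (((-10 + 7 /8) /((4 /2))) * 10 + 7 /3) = -925.25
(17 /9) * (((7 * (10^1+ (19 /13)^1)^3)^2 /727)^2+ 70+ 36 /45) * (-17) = -415427487878562107367204133038839 /554117113426489220205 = -749710625809.20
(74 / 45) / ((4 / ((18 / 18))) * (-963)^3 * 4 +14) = -37 / 321500284605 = -0.00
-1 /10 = -0.10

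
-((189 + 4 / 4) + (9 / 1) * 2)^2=-43264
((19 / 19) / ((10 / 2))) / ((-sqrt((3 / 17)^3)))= -17 * sqrt(51) / 45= -2.70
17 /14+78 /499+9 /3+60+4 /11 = 4974567 /76846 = 64.73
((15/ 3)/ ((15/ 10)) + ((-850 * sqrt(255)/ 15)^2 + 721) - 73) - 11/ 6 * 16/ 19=46710538/ 57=819483.12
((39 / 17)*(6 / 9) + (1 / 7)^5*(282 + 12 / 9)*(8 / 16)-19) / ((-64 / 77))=41161483 / 1959216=21.01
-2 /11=-0.18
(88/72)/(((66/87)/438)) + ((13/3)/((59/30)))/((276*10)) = 3830363/5428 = 705.67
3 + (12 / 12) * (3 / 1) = 6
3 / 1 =3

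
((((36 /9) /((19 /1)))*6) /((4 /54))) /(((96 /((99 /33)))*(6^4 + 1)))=81 /197144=0.00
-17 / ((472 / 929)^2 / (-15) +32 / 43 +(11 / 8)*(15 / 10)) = -151411913040 / 24844707173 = -6.09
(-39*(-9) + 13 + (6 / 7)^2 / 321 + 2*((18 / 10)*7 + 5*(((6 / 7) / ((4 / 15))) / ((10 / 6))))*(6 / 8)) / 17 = 41667859 / 1782620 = 23.37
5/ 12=0.42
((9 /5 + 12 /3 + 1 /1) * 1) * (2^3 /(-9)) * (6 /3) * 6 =-1088 /15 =-72.53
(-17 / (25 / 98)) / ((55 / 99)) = -14994 / 125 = -119.95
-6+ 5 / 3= -13 / 3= -4.33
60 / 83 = 0.72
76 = 76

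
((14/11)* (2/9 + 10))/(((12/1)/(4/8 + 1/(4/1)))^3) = 161/50688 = 0.00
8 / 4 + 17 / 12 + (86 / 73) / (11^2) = 3.43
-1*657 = -657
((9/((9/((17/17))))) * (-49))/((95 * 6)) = -49/570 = -0.09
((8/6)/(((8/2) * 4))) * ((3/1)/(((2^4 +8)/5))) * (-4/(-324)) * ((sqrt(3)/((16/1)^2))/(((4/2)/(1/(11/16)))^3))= 5 * sqrt(3)/5174928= 0.00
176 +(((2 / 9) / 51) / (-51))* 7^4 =4115182 / 23409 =175.79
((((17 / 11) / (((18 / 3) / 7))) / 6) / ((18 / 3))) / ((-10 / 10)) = -0.05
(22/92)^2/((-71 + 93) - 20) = 0.03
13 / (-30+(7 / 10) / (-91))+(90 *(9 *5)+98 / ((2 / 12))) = 18091148 / 3901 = 4637.57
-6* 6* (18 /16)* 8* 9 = -2916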